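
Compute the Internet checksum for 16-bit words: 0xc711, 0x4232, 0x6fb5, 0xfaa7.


Sum all words (with carry folding):
+ 0xc711 = 0xc711
+ 0x4232 = 0x0944
+ 0x6fb5 = 0x78f9
+ 0xfaa7 = 0x73a1
One's complement: ~0x73a1
Checksum = 0x8c5e


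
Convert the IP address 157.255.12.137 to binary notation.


157 = 10011101
255 = 11111111
12 = 00001100
137 = 10001001
Binary: 10011101.11111111.00001100.10001001


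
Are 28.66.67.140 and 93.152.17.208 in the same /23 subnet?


Mask: 255.255.254.0
28.66.67.140 AND mask = 28.66.66.0
93.152.17.208 AND mask = 93.152.16.0
No, different subnets (28.66.66.0 vs 93.152.16.0)


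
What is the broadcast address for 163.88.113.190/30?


Network: 163.88.113.188/30
Host bits = 2
Set all host bits to 1:
Broadcast: 163.88.113.191


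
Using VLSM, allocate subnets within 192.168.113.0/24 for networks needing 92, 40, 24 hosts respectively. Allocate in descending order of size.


92 hosts -> /25 (126 usable): 192.168.113.0/25
40 hosts -> /26 (62 usable): 192.168.113.128/26
24 hosts -> /27 (30 usable): 192.168.113.192/27
Allocation: 192.168.113.0/25 (92 hosts, 126 usable); 192.168.113.128/26 (40 hosts, 62 usable); 192.168.113.192/27 (24 hosts, 30 usable)


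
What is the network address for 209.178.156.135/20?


IP:   11010001.10110010.10011100.10000111
Mask: 11111111.11111111.11110000.00000000
AND operation:
Net:  11010001.10110010.10010000.00000000
Network: 209.178.144.0/20


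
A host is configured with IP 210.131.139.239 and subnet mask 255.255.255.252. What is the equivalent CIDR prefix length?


Binary: 11111111.11111111.11111111.11111100
Count leading 1s
Prefix: /30


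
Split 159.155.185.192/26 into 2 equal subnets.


New prefix = 26 + 1 = 27
Each subnet has 32 addresses
  159.155.185.192/27
  159.155.185.224/27
Subnets: 159.155.185.192/27, 159.155.185.224/27


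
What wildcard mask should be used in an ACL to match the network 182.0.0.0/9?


Subnet mask: 255.128.0.0
Wildcard = 255.255.255.255 - subnet mask
255 - 255 = 0
255 - 128 = 127
255 - 0 = 255
255 - 0 = 255
Wildcard: 0.127.255.255


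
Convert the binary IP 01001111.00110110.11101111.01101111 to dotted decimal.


01001111 = 79
00110110 = 54
11101111 = 239
01101111 = 111
IP: 79.54.239.111


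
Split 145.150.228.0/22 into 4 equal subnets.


New prefix = 22 + 2 = 24
Each subnet has 256 addresses
  145.150.228.0/24
  145.150.229.0/24
  145.150.230.0/24
  145.150.231.0/24
Subnets: 145.150.228.0/24, 145.150.229.0/24, 145.150.230.0/24, 145.150.231.0/24


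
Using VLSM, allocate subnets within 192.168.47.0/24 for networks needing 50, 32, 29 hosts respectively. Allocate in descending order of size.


50 hosts -> /26 (62 usable): 192.168.47.0/26
32 hosts -> /26 (62 usable): 192.168.47.64/26
29 hosts -> /27 (30 usable): 192.168.47.128/27
Allocation: 192.168.47.0/26 (50 hosts, 62 usable); 192.168.47.64/26 (32 hosts, 62 usable); 192.168.47.128/27 (29 hosts, 30 usable)


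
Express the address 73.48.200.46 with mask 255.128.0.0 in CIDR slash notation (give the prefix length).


Binary: 11111111.10000000.00000000.00000000
Count leading 1s
Prefix: /9


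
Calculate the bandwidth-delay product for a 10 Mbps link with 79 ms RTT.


BDP = bandwidth * RTT
= 10 Mbps * 79 ms
= 10 * 1e6 * 79 / 1000 bits
= 790000 bits
= 98750 bytes
= 96.4355 KB
BDP = 790000 bits (98750 bytes)


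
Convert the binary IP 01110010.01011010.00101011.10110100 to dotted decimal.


01110010 = 114
01011010 = 90
00101011 = 43
10110100 = 180
IP: 114.90.43.180


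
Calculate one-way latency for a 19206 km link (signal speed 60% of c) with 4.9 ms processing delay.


Speed = 0.6 * 3e5 km/s = 180000 km/s
Propagation delay = 19206 / 180000 = 0.1067 s = 106.7 ms
Processing delay = 4.9 ms
Total one-way latency = 111.6 ms


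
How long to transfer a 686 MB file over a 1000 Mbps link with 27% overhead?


Effective throughput = 1000 * (1 - 27/100) = 730 Mbps
File size in Mb = 686 * 8 = 5488 Mb
Time = 5488 / 730
Time = 7.5178 seconds


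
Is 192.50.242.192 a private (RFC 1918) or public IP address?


RFC 1918 private ranges:
  10.0.0.0/8 (10.0.0.0 - 10.255.255.255)
  172.16.0.0/12 (172.16.0.0 - 172.31.255.255)
  192.168.0.0/16 (192.168.0.0 - 192.168.255.255)
Public (not in any RFC 1918 range)


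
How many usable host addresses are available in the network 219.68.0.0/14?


Host bits = 32 - 14 = 18
Total addresses = 2^18 = 262144
Usable = total - 2 (network and broadcast)
Usable hosts: 262142


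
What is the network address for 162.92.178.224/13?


IP:   10100010.01011100.10110010.11100000
Mask: 11111111.11111000.00000000.00000000
AND operation:
Net:  10100010.01011000.00000000.00000000
Network: 162.88.0.0/13


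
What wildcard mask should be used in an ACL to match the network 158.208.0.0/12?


Subnet mask: 255.240.0.0
Wildcard = 255.255.255.255 - subnet mask
255 - 255 = 0
255 - 240 = 15
255 - 0 = 255
255 - 0 = 255
Wildcard: 0.15.255.255


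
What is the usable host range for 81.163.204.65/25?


Network: 81.163.204.0
Broadcast: 81.163.204.127
First usable = network + 1
Last usable = broadcast - 1
Range: 81.163.204.1 to 81.163.204.126


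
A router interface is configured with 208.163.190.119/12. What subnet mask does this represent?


/12 means 12 network bits, 20 host bits
Binary: 11111111111100000000000000000000
Mask: 255.240.0.0


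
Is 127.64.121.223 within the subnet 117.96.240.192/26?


Subnet network: 117.96.240.192
Test IP AND mask: 127.64.121.192
No, 127.64.121.223 is not in 117.96.240.192/26


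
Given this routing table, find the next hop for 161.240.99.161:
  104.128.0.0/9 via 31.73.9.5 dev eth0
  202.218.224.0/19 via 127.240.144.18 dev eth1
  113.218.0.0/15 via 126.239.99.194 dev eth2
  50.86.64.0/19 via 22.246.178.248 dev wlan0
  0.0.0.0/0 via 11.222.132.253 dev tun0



Longest prefix match for 161.240.99.161:
  /9 104.128.0.0: no
  /19 202.218.224.0: no
  /15 113.218.0.0: no
  /19 50.86.64.0: no
  /0 0.0.0.0: MATCH
Selected: next-hop 11.222.132.253 via tun0 (matched /0)


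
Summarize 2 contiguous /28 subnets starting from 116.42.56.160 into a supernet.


Original prefix: /28
Number of subnets: 2 = 2^1
New prefix = 28 - 1 = 27
Supernet: 116.42.56.160/27


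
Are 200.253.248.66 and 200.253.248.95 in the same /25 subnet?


Mask: 255.255.255.128
200.253.248.66 AND mask = 200.253.248.0
200.253.248.95 AND mask = 200.253.248.0
Yes, same subnet (200.253.248.0)


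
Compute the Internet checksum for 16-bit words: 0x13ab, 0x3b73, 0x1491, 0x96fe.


Sum all words (with carry folding):
+ 0x13ab = 0x13ab
+ 0x3b73 = 0x4f1e
+ 0x1491 = 0x63af
+ 0x96fe = 0xfaad
One's complement: ~0xfaad
Checksum = 0x0552


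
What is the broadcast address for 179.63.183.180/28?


Network: 179.63.183.176/28
Host bits = 4
Set all host bits to 1:
Broadcast: 179.63.183.191


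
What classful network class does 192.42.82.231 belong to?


First octet: 192
Binary: 11000000
110xxxxx -> Class C (192-223)
Class C, default mask 255.255.255.0 (/24)


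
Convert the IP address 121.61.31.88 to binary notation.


121 = 01111001
61 = 00111101
31 = 00011111
88 = 01011000
Binary: 01111001.00111101.00011111.01011000


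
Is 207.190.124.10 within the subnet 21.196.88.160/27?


Subnet network: 21.196.88.160
Test IP AND mask: 207.190.124.0
No, 207.190.124.10 is not in 21.196.88.160/27


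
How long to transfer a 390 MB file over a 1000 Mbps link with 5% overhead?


Effective throughput = 1000 * (1 - 5/100) = 950 Mbps
File size in Mb = 390 * 8 = 3120 Mb
Time = 3120 / 950
Time = 3.2842 seconds


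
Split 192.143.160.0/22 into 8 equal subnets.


New prefix = 22 + 3 = 25
Each subnet has 128 addresses
  192.143.160.0/25
  192.143.160.128/25
  192.143.161.0/25
  192.143.161.128/25
  192.143.162.0/25
  192.143.162.128/25
  192.143.163.0/25
  192.143.163.128/25
Subnets: 192.143.160.0/25, 192.143.160.128/25, 192.143.161.0/25, 192.143.161.128/25, 192.143.162.0/25, 192.143.162.128/25, 192.143.163.0/25, 192.143.163.128/25


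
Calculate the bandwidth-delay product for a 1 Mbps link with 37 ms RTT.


BDP = bandwidth * RTT
= 1 Mbps * 37 ms
= 1 * 1e6 * 37 / 1000 bits
= 37000 bits
= 4625 bytes
= 4.5166 KB
BDP = 37000 bits (4625 bytes)


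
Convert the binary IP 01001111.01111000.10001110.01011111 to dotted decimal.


01001111 = 79
01111000 = 120
10001110 = 142
01011111 = 95
IP: 79.120.142.95


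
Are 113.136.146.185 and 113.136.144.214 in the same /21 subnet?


Mask: 255.255.248.0
113.136.146.185 AND mask = 113.136.144.0
113.136.144.214 AND mask = 113.136.144.0
Yes, same subnet (113.136.144.0)


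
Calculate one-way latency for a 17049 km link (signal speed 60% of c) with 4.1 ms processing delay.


Speed = 0.6 * 3e5 km/s = 180000 km/s
Propagation delay = 17049 / 180000 = 0.0947 s = 94.7167 ms
Processing delay = 4.1 ms
Total one-way latency = 98.8167 ms


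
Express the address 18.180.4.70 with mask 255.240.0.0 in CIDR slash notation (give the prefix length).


Binary: 11111111.11110000.00000000.00000000
Count leading 1s
Prefix: /12


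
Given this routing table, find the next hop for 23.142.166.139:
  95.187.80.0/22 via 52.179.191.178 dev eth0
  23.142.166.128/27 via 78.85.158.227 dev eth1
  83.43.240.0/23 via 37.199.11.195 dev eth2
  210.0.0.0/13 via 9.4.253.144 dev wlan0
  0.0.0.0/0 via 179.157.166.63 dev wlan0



Longest prefix match for 23.142.166.139:
  /22 95.187.80.0: no
  /27 23.142.166.128: MATCH
  /23 83.43.240.0: no
  /13 210.0.0.0: no
  /0 0.0.0.0: MATCH
Selected: next-hop 78.85.158.227 via eth1 (matched /27)


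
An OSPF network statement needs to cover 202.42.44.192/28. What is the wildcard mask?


Subnet mask: 255.255.255.240
Wildcard = 255.255.255.255 - subnet mask
255 - 255 = 0
255 - 255 = 0
255 - 255 = 0
255 - 240 = 15
Wildcard: 0.0.0.15


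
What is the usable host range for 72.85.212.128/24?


Network: 72.85.212.0
Broadcast: 72.85.212.255
First usable = network + 1
Last usable = broadcast - 1
Range: 72.85.212.1 to 72.85.212.254


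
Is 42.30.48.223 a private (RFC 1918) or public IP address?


RFC 1918 private ranges:
  10.0.0.0/8 (10.0.0.0 - 10.255.255.255)
  172.16.0.0/12 (172.16.0.0 - 172.31.255.255)
  192.168.0.0/16 (192.168.0.0 - 192.168.255.255)
Public (not in any RFC 1918 range)


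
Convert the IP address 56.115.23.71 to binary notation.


56 = 00111000
115 = 01110011
23 = 00010111
71 = 01000111
Binary: 00111000.01110011.00010111.01000111


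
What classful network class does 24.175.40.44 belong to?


First octet: 24
Binary: 00011000
0xxxxxxx -> Class A (1-126)
Class A, default mask 255.0.0.0 (/8)


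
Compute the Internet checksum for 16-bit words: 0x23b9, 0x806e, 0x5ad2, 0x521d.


Sum all words (with carry folding):
+ 0x23b9 = 0x23b9
+ 0x806e = 0xa427
+ 0x5ad2 = 0xfef9
+ 0x521d = 0x5117
One's complement: ~0x5117
Checksum = 0xaee8


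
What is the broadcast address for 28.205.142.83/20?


Network: 28.205.128.0/20
Host bits = 12
Set all host bits to 1:
Broadcast: 28.205.143.255


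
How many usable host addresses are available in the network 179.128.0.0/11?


Host bits = 32 - 11 = 21
Total addresses = 2^21 = 2097152
Usable = total - 2 (network and broadcast)
Usable hosts: 2097150


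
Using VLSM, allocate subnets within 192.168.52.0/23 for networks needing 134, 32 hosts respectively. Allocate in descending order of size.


134 hosts -> /24 (254 usable): 192.168.52.0/24
32 hosts -> /26 (62 usable): 192.168.53.0/26
Allocation: 192.168.52.0/24 (134 hosts, 254 usable); 192.168.53.0/26 (32 hosts, 62 usable)


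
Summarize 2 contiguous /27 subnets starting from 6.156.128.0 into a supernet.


Original prefix: /27
Number of subnets: 2 = 2^1
New prefix = 27 - 1 = 26
Supernet: 6.156.128.0/26


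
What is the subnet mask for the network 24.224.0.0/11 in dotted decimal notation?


/11 means 11 network bits, 21 host bits
Binary: 11111111111000000000000000000000
Mask: 255.224.0.0


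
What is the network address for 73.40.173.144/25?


IP:   01001001.00101000.10101101.10010000
Mask: 11111111.11111111.11111111.10000000
AND operation:
Net:  01001001.00101000.10101101.10000000
Network: 73.40.173.128/25


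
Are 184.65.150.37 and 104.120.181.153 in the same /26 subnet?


Mask: 255.255.255.192
184.65.150.37 AND mask = 184.65.150.0
104.120.181.153 AND mask = 104.120.181.128
No, different subnets (184.65.150.0 vs 104.120.181.128)


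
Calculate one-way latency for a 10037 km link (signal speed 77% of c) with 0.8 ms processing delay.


Speed = 0.77 * 3e5 km/s = 231000 km/s
Propagation delay = 10037 / 231000 = 0.0435 s = 43.4502 ms
Processing delay = 0.8 ms
Total one-way latency = 44.2502 ms


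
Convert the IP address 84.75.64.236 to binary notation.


84 = 01010100
75 = 01001011
64 = 01000000
236 = 11101100
Binary: 01010100.01001011.01000000.11101100


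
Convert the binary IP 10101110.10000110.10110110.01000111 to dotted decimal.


10101110 = 174
10000110 = 134
10110110 = 182
01000111 = 71
IP: 174.134.182.71


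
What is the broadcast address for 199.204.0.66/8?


Network: 199.0.0.0/8
Host bits = 24
Set all host bits to 1:
Broadcast: 199.255.255.255


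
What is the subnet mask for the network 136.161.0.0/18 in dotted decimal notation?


/18 means 18 network bits, 14 host bits
Binary: 11111111111111111100000000000000
Mask: 255.255.192.0


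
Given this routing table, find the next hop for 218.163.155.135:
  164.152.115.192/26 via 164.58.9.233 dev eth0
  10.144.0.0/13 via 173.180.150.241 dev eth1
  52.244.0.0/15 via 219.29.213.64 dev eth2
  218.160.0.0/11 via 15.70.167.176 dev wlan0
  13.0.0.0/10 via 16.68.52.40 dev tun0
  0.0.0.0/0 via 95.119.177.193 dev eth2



Longest prefix match for 218.163.155.135:
  /26 164.152.115.192: no
  /13 10.144.0.0: no
  /15 52.244.0.0: no
  /11 218.160.0.0: MATCH
  /10 13.0.0.0: no
  /0 0.0.0.0: MATCH
Selected: next-hop 15.70.167.176 via wlan0 (matched /11)


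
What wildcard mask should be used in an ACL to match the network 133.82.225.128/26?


Subnet mask: 255.255.255.192
Wildcard = 255.255.255.255 - subnet mask
255 - 255 = 0
255 - 255 = 0
255 - 255 = 0
255 - 192 = 63
Wildcard: 0.0.0.63


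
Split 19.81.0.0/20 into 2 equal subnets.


New prefix = 20 + 1 = 21
Each subnet has 2048 addresses
  19.81.0.0/21
  19.81.8.0/21
Subnets: 19.81.0.0/21, 19.81.8.0/21


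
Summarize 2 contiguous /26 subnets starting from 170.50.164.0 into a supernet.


Original prefix: /26
Number of subnets: 2 = 2^1
New prefix = 26 - 1 = 25
Supernet: 170.50.164.0/25


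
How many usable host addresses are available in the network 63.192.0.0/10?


Host bits = 32 - 10 = 22
Total addresses = 2^22 = 4194304
Usable = total - 2 (network and broadcast)
Usable hosts: 4194302


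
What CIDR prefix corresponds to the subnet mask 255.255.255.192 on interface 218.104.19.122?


Binary: 11111111.11111111.11111111.11000000
Count leading 1s
Prefix: /26


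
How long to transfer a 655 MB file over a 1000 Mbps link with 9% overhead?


Effective throughput = 1000 * (1 - 9/100) = 910 Mbps
File size in Mb = 655 * 8 = 5240 Mb
Time = 5240 / 910
Time = 5.7582 seconds


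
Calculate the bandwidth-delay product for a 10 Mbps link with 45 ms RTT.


BDP = bandwidth * RTT
= 10 Mbps * 45 ms
= 10 * 1e6 * 45 / 1000 bits
= 450000 bits
= 56250 bytes
= 54.9316 KB
BDP = 450000 bits (56250 bytes)


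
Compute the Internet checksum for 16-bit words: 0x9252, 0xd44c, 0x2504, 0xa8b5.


Sum all words (with carry folding):
+ 0x9252 = 0x9252
+ 0xd44c = 0x669f
+ 0x2504 = 0x8ba3
+ 0xa8b5 = 0x3459
One's complement: ~0x3459
Checksum = 0xcba6


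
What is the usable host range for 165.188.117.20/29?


Network: 165.188.117.16
Broadcast: 165.188.117.23
First usable = network + 1
Last usable = broadcast - 1
Range: 165.188.117.17 to 165.188.117.22


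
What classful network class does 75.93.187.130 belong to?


First octet: 75
Binary: 01001011
0xxxxxxx -> Class A (1-126)
Class A, default mask 255.0.0.0 (/8)


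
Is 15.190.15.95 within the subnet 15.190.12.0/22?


Subnet network: 15.190.12.0
Test IP AND mask: 15.190.12.0
Yes, 15.190.15.95 is in 15.190.12.0/22


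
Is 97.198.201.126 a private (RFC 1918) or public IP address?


RFC 1918 private ranges:
  10.0.0.0/8 (10.0.0.0 - 10.255.255.255)
  172.16.0.0/12 (172.16.0.0 - 172.31.255.255)
  192.168.0.0/16 (192.168.0.0 - 192.168.255.255)
Public (not in any RFC 1918 range)


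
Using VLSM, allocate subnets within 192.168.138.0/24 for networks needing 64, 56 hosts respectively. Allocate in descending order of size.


64 hosts -> /25 (126 usable): 192.168.138.0/25
56 hosts -> /26 (62 usable): 192.168.138.128/26
Allocation: 192.168.138.0/25 (64 hosts, 126 usable); 192.168.138.128/26 (56 hosts, 62 usable)


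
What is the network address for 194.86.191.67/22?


IP:   11000010.01010110.10111111.01000011
Mask: 11111111.11111111.11111100.00000000
AND operation:
Net:  11000010.01010110.10111100.00000000
Network: 194.86.188.0/22


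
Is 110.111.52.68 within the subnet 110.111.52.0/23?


Subnet network: 110.111.52.0
Test IP AND mask: 110.111.52.0
Yes, 110.111.52.68 is in 110.111.52.0/23


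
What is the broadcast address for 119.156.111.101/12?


Network: 119.144.0.0/12
Host bits = 20
Set all host bits to 1:
Broadcast: 119.159.255.255


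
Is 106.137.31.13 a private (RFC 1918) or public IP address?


RFC 1918 private ranges:
  10.0.0.0/8 (10.0.0.0 - 10.255.255.255)
  172.16.0.0/12 (172.16.0.0 - 172.31.255.255)
  192.168.0.0/16 (192.168.0.0 - 192.168.255.255)
Public (not in any RFC 1918 range)


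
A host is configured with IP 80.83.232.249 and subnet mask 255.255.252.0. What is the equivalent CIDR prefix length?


Binary: 11111111.11111111.11111100.00000000
Count leading 1s
Prefix: /22


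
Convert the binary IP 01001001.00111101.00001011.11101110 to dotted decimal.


01001001 = 73
00111101 = 61
00001011 = 11
11101110 = 238
IP: 73.61.11.238


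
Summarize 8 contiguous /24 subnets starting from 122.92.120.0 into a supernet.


Original prefix: /24
Number of subnets: 8 = 2^3
New prefix = 24 - 3 = 21
Supernet: 122.92.120.0/21


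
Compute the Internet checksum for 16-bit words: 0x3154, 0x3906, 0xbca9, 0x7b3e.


Sum all words (with carry folding):
+ 0x3154 = 0x3154
+ 0x3906 = 0x6a5a
+ 0xbca9 = 0x2704
+ 0x7b3e = 0xa242
One's complement: ~0xa242
Checksum = 0x5dbd


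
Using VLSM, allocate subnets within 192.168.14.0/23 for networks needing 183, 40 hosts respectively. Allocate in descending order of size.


183 hosts -> /24 (254 usable): 192.168.14.0/24
40 hosts -> /26 (62 usable): 192.168.15.0/26
Allocation: 192.168.14.0/24 (183 hosts, 254 usable); 192.168.15.0/26 (40 hosts, 62 usable)


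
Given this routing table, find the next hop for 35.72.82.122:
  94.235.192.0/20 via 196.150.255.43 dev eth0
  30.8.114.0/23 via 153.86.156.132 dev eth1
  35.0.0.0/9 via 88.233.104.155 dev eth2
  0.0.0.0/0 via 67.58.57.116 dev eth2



Longest prefix match for 35.72.82.122:
  /20 94.235.192.0: no
  /23 30.8.114.0: no
  /9 35.0.0.0: MATCH
  /0 0.0.0.0: MATCH
Selected: next-hop 88.233.104.155 via eth2 (matched /9)


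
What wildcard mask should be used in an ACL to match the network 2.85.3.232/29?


Subnet mask: 255.255.255.248
Wildcard = 255.255.255.255 - subnet mask
255 - 255 = 0
255 - 255 = 0
255 - 255 = 0
255 - 248 = 7
Wildcard: 0.0.0.7


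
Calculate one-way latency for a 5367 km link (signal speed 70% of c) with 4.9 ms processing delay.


Speed = 0.7 * 3e5 km/s = 210000 km/s
Propagation delay = 5367 / 210000 = 0.0256 s = 25.5571 ms
Processing delay = 4.9 ms
Total one-way latency = 30.4571 ms


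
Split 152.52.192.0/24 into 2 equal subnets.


New prefix = 24 + 1 = 25
Each subnet has 128 addresses
  152.52.192.0/25
  152.52.192.128/25
Subnets: 152.52.192.0/25, 152.52.192.128/25


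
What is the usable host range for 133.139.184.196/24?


Network: 133.139.184.0
Broadcast: 133.139.184.255
First usable = network + 1
Last usable = broadcast - 1
Range: 133.139.184.1 to 133.139.184.254


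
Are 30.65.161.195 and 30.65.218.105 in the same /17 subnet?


Mask: 255.255.128.0
30.65.161.195 AND mask = 30.65.128.0
30.65.218.105 AND mask = 30.65.128.0
Yes, same subnet (30.65.128.0)


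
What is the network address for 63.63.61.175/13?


IP:   00111111.00111111.00111101.10101111
Mask: 11111111.11111000.00000000.00000000
AND operation:
Net:  00111111.00111000.00000000.00000000
Network: 63.56.0.0/13


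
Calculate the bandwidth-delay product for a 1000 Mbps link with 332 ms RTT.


BDP = bandwidth * RTT
= 1000 Mbps * 332 ms
= 1000 * 1e6 * 332 / 1000 bits
= 332000000 bits
= 41500000 bytes
= 40527.3438 KB
BDP = 332000000 bits (41500000 bytes)


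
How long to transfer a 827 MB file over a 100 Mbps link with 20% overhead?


Effective throughput = 100 * (1 - 20/100) = 80 Mbps
File size in Mb = 827 * 8 = 6616 Mb
Time = 6616 / 80
Time = 82.7 seconds


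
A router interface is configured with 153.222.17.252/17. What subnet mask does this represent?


/17 means 17 network bits, 15 host bits
Binary: 11111111111111111000000000000000
Mask: 255.255.128.0


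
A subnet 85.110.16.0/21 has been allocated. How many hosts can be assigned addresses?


Host bits = 32 - 21 = 11
Total addresses = 2^11 = 2048
Usable = total - 2 (network and broadcast)
Usable hosts: 2046


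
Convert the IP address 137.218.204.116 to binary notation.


137 = 10001001
218 = 11011010
204 = 11001100
116 = 01110100
Binary: 10001001.11011010.11001100.01110100


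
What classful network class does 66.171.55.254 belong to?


First octet: 66
Binary: 01000010
0xxxxxxx -> Class A (1-126)
Class A, default mask 255.0.0.0 (/8)


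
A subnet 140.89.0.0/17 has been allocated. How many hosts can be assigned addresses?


Host bits = 32 - 17 = 15
Total addresses = 2^15 = 32768
Usable = total - 2 (network and broadcast)
Usable hosts: 32766


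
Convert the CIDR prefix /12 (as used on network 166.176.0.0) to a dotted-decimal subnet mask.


/12 means 12 network bits, 20 host bits
Binary: 11111111111100000000000000000000
Mask: 255.240.0.0


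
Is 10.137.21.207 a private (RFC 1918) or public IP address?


RFC 1918 private ranges:
  10.0.0.0/8 (10.0.0.0 - 10.255.255.255)
  172.16.0.0/12 (172.16.0.0 - 172.31.255.255)
  192.168.0.0/16 (192.168.0.0 - 192.168.255.255)
Private (in 10.0.0.0/8)


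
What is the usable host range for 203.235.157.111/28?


Network: 203.235.157.96
Broadcast: 203.235.157.111
First usable = network + 1
Last usable = broadcast - 1
Range: 203.235.157.97 to 203.235.157.110


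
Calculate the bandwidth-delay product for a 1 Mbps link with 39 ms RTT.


BDP = bandwidth * RTT
= 1 Mbps * 39 ms
= 1 * 1e6 * 39 / 1000 bits
= 39000 bits
= 4875 bytes
= 4.7607 KB
BDP = 39000 bits (4875 bytes)


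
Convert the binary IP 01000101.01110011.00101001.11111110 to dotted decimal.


01000101 = 69
01110011 = 115
00101001 = 41
11111110 = 254
IP: 69.115.41.254


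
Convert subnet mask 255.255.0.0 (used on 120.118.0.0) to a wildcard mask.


Subnet mask: 255.255.0.0
Wildcard = 255.255.255.255 - subnet mask
255 - 255 = 0
255 - 255 = 0
255 - 0 = 255
255 - 0 = 255
Wildcard: 0.0.255.255


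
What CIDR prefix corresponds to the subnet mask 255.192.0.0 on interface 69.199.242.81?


Binary: 11111111.11000000.00000000.00000000
Count leading 1s
Prefix: /10


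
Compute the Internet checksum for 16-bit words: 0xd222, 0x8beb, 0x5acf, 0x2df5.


Sum all words (with carry folding):
+ 0xd222 = 0xd222
+ 0x8beb = 0x5e0e
+ 0x5acf = 0xb8dd
+ 0x2df5 = 0xe6d2
One's complement: ~0xe6d2
Checksum = 0x192d


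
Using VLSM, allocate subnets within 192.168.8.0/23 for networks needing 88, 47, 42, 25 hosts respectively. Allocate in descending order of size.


88 hosts -> /25 (126 usable): 192.168.8.0/25
47 hosts -> /26 (62 usable): 192.168.8.128/26
42 hosts -> /26 (62 usable): 192.168.8.192/26
25 hosts -> /27 (30 usable): 192.168.9.0/27
Allocation: 192.168.8.0/25 (88 hosts, 126 usable); 192.168.8.128/26 (47 hosts, 62 usable); 192.168.8.192/26 (42 hosts, 62 usable); 192.168.9.0/27 (25 hosts, 30 usable)


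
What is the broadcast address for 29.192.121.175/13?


Network: 29.192.0.0/13
Host bits = 19
Set all host bits to 1:
Broadcast: 29.199.255.255


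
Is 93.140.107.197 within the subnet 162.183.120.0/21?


Subnet network: 162.183.120.0
Test IP AND mask: 93.140.104.0
No, 93.140.107.197 is not in 162.183.120.0/21


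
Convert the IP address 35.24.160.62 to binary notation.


35 = 00100011
24 = 00011000
160 = 10100000
62 = 00111110
Binary: 00100011.00011000.10100000.00111110


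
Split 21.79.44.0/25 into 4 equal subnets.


New prefix = 25 + 2 = 27
Each subnet has 32 addresses
  21.79.44.0/27
  21.79.44.32/27
  21.79.44.64/27
  21.79.44.96/27
Subnets: 21.79.44.0/27, 21.79.44.32/27, 21.79.44.64/27, 21.79.44.96/27


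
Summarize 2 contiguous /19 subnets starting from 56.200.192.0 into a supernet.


Original prefix: /19
Number of subnets: 2 = 2^1
New prefix = 19 - 1 = 18
Supernet: 56.200.192.0/18


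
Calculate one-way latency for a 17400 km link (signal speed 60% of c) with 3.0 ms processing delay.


Speed = 0.6 * 3e5 km/s = 180000 km/s
Propagation delay = 17400 / 180000 = 0.0967 s = 96.6667 ms
Processing delay = 3.0 ms
Total one-way latency = 99.6667 ms


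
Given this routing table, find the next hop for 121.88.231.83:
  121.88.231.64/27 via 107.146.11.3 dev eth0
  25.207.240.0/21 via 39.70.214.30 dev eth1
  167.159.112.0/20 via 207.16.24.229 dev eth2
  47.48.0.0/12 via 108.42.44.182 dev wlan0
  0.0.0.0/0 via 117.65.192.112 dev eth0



Longest prefix match for 121.88.231.83:
  /27 121.88.231.64: MATCH
  /21 25.207.240.0: no
  /20 167.159.112.0: no
  /12 47.48.0.0: no
  /0 0.0.0.0: MATCH
Selected: next-hop 107.146.11.3 via eth0 (matched /27)


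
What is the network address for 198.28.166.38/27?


IP:   11000110.00011100.10100110.00100110
Mask: 11111111.11111111.11111111.11100000
AND operation:
Net:  11000110.00011100.10100110.00100000
Network: 198.28.166.32/27


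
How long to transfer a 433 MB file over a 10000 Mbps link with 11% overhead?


Effective throughput = 10000 * (1 - 11/100) = 8900 Mbps
File size in Mb = 433 * 8 = 3464 Mb
Time = 3464 / 8900
Time = 0.3892 seconds


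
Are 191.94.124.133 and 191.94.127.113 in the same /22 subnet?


Mask: 255.255.252.0
191.94.124.133 AND mask = 191.94.124.0
191.94.127.113 AND mask = 191.94.124.0
Yes, same subnet (191.94.124.0)


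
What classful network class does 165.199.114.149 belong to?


First octet: 165
Binary: 10100101
10xxxxxx -> Class B (128-191)
Class B, default mask 255.255.0.0 (/16)


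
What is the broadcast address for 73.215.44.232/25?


Network: 73.215.44.128/25
Host bits = 7
Set all host bits to 1:
Broadcast: 73.215.44.255


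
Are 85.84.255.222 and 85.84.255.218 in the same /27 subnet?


Mask: 255.255.255.224
85.84.255.222 AND mask = 85.84.255.192
85.84.255.218 AND mask = 85.84.255.192
Yes, same subnet (85.84.255.192)


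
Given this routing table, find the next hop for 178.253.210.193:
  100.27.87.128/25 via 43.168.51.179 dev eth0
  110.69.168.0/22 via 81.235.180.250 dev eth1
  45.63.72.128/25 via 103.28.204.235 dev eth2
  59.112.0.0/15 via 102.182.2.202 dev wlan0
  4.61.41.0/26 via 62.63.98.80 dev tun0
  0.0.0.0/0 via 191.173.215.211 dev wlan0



Longest prefix match for 178.253.210.193:
  /25 100.27.87.128: no
  /22 110.69.168.0: no
  /25 45.63.72.128: no
  /15 59.112.0.0: no
  /26 4.61.41.0: no
  /0 0.0.0.0: MATCH
Selected: next-hop 191.173.215.211 via wlan0 (matched /0)


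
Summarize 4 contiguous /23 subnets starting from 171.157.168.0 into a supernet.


Original prefix: /23
Number of subnets: 4 = 2^2
New prefix = 23 - 2 = 21
Supernet: 171.157.168.0/21


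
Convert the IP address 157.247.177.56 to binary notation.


157 = 10011101
247 = 11110111
177 = 10110001
56 = 00111000
Binary: 10011101.11110111.10110001.00111000


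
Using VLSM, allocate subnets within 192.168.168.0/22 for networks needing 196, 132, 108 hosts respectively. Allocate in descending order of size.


196 hosts -> /24 (254 usable): 192.168.168.0/24
132 hosts -> /24 (254 usable): 192.168.169.0/24
108 hosts -> /25 (126 usable): 192.168.170.0/25
Allocation: 192.168.168.0/24 (196 hosts, 254 usable); 192.168.169.0/24 (132 hosts, 254 usable); 192.168.170.0/25 (108 hosts, 126 usable)


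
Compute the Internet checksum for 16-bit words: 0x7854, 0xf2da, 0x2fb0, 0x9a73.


Sum all words (with carry folding):
+ 0x7854 = 0x7854
+ 0xf2da = 0x6b2f
+ 0x2fb0 = 0x9adf
+ 0x9a73 = 0x3553
One's complement: ~0x3553
Checksum = 0xcaac


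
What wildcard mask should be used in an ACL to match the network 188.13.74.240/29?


Subnet mask: 255.255.255.248
Wildcard = 255.255.255.255 - subnet mask
255 - 255 = 0
255 - 255 = 0
255 - 255 = 0
255 - 248 = 7
Wildcard: 0.0.0.7


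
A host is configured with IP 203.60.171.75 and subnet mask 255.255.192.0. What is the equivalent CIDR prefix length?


Binary: 11111111.11111111.11000000.00000000
Count leading 1s
Prefix: /18


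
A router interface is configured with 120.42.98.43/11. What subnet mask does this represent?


/11 means 11 network bits, 21 host bits
Binary: 11111111111000000000000000000000
Mask: 255.224.0.0


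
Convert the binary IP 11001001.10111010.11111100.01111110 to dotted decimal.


11001001 = 201
10111010 = 186
11111100 = 252
01111110 = 126
IP: 201.186.252.126


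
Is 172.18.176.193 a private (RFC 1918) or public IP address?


RFC 1918 private ranges:
  10.0.0.0/8 (10.0.0.0 - 10.255.255.255)
  172.16.0.0/12 (172.16.0.0 - 172.31.255.255)
  192.168.0.0/16 (192.168.0.0 - 192.168.255.255)
Private (in 172.16.0.0/12)


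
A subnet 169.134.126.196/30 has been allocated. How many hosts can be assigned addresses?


Host bits = 32 - 30 = 2
Total addresses = 2^2 = 4
Usable = total - 2 (network and broadcast)
Usable hosts: 2


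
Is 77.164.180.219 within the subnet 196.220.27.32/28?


Subnet network: 196.220.27.32
Test IP AND mask: 77.164.180.208
No, 77.164.180.219 is not in 196.220.27.32/28


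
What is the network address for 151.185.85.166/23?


IP:   10010111.10111001.01010101.10100110
Mask: 11111111.11111111.11111110.00000000
AND operation:
Net:  10010111.10111001.01010100.00000000
Network: 151.185.84.0/23


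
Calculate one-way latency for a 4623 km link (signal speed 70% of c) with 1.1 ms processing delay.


Speed = 0.7 * 3e5 km/s = 210000 km/s
Propagation delay = 4623 / 210000 = 0.022 s = 22.0143 ms
Processing delay = 1.1 ms
Total one-way latency = 23.1143 ms


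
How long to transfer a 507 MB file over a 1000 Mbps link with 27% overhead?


Effective throughput = 1000 * (1 - 27/100) = 730 Mbps
File size in Mb = 507 * 8 = 4056 Mb
Time = 4056 / 730
Time = 5.5562 seconds


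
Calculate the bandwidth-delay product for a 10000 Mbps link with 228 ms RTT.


BDP = bandwidth * RTT
= 10000 Mbps * 228 ms
= 10000 * 1e6 * 228 / 1000 bits
= 2280000000 bits
= 285000000 bytes
= 278320.3125 KB
BDP = 2280000000 bits (285000000 bytes)


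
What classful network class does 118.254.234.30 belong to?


First octet: 118
Binary: 01110110
0xxxxxxx -> Class A (1-126)
Class A, default mask 255.0.0.0 (/8)


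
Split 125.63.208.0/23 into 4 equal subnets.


New prefix = 23 + 2 = 25
Each subnet has 128 addresses
  125.63.208.0/25
  125.63.208.128/25
  125.63.209.0/25
  125.63.209.128/25
Subnets: 125.63.208.0/25, 125.63.208.128/25, 125.63.209.0/25, 125.63.209.128/25


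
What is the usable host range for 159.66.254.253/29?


Network: 159.66.254.248
Broadcast: 159.66.254.255
First usable = network + 1
Last usable = broadcast - 1
Range: 159.66.254.249 to 159.66.254.254


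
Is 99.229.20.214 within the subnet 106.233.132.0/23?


Subnet network: 106.233.132.0
Test IP AND mask: 99.229.20.0
No, 99.229.20.214 is not in 106.233.132.0/23


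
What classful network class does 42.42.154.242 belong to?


First octet: 42
Binary: 00101010
0xxxxxxx -> Class A (1-126)
Class A, default mask 255.0.0.0 (/8)


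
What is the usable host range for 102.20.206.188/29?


Network: 102.20.206.184
Broadcast: 102.20.206.191
First usable = network + 1
Last usable = broadcast - 1
Range: 102.20.206.185 to 102.20.206.190


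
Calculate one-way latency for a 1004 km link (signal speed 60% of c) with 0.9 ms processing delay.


Speed = 0.6 * 3e5 km/s = 180000 km/s
Propagation delay = 1004 / 180000 = 0.0056 s = 5.5778 ms
Processing delay = 0.9 ms
Total one-way latency = 6.4778 ms


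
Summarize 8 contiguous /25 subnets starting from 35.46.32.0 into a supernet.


Original prefix: /25
Number of subnets: 8 = 2^3
New prefix = 25 - 3 = 22
Supernet: 35.46.32.0/22


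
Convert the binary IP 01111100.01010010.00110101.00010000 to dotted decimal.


01111100 = 124
01010010 = 82
00110101 = 53
00010000 = 16
IP: 124.82.53.16


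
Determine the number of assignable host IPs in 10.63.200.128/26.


Host bits = 32 - 26 = 6
Total addresses = 2^6 = 64
Usable = total - 2 (network and broadcast)
Usable hosts: 62


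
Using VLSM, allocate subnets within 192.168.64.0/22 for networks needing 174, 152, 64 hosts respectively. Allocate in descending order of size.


174 hosts -> /24 (254 usable): 192.168.64.0/24
152 hosts -> /24 (254 usable): 192.168.65.0/24
64 hosts -> /25 (126 usable): 192.168.66.0/25
Allocation: 192.168.64.0/24 (174 hosts, 254 usable); 192.168.65.0/24 (152 hosts, 254 usable); 192.168.66.0/25 (64 hosts, 126 usable)


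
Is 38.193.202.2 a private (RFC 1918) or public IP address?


RFC 1918 private ranges:
  10.0.0.0/8 (10.0.0.0 - 10.255.255.255)
  172.16.0.0/12 (172.16.0.0 - 172.31.255.255)
  192.168.0.0/16 (192.168.0.0 - 192.168.255.255)
Public (not in any RFC 1918 range)


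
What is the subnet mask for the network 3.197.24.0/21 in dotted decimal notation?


/21 means 21 network bits, 11 host bits
Binary: 11111111111111111111100000000000
Mask: 255.255.248.0


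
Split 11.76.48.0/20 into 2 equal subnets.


New prefix = 20 + 1 = 21
Each subnet has 2048 addresses
  11.76.48.0/21
  11.76.56.0/21
Subnets: 11.76.48.0/21, 11.76.56.0/21


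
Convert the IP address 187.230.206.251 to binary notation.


187 = 10111011
230 = 11100110
206 = 11001110
251 = 11111011
Binary: 10111011.11100110.11001110.11111011


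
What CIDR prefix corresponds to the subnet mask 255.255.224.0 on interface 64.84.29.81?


Binary: 11111111.11111111.11100000.00000000
Count leading 1s
Prefix: /19


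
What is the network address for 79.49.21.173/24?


IP:   01001111.00110001.00010101.10101101
Mask: 11111111.11111111.11111111.00000000
AND operation:
Net:  01001111.00110001.00010101.00000000
Network: 79.49.21.0/24


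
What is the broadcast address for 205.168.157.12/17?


Network: 205.168.128.0/17
Host bits = 15
Set all host bits to 1:
Broadcast: 205.168.255.255


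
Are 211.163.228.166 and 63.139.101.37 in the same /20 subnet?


Mask: 255.255.240.0
211.163.228.166 AND mask = 211.163.224.0
63.139.101.37 AND mask = 63.139.96.0
No, different subnets (211.163.224.0 vs 63.139.96.0)


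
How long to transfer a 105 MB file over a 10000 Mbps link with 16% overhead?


Effective throughput = 10000 * (1 - 16/100) = 8400 Mbps
File size in Mb = 105 * 8 = 840 Mb
Time = 840 / 8400
Time = 0.1 seconds


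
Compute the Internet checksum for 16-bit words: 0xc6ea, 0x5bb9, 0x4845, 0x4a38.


Sum all words (with carry folding):
+ 0xc6ea = 0xc6ea
+ 0x5bb9 = 0x22a4
+ 0x4845 = 0x6ae9
+ 0x4a38 = 0xb521
One's complement: ~0xb521
Checksum = 0x4ade


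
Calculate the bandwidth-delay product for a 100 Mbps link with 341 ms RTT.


BDP = bandwidth * RTT
= 100 Mbps * 341 ms
= 100 * 1e6 * 341 / 1000 bits
= 34100000 bits
= 4262500 bytes
= 4162.5977 KB
BDP = 34100000 bits (4262500 bytes)


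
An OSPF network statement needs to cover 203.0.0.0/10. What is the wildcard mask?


Subnet mask: 255.192.0.0
Wildcard = 255.255.255.255 - subnet mask
255 - 255 = 0
255 - 192 = 63
255 - 0 = 255
255 - 0 = 255
Wildcard: 0.63.255.255


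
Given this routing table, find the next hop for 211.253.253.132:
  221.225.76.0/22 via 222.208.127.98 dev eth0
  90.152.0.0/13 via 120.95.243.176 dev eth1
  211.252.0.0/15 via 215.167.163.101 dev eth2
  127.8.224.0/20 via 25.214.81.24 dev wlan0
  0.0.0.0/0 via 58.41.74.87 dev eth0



Longest prefix match for 211.253.253.132:
  /22 221.225.76.0: no
  /13 90.152.0.0: no
  /15 211.252.0.0: MATCH
  /20 127.8.224.0: no
  /0 0.0.0.0: MATCH
Selected: next-hop 215.167.163.101 via eth2 (matched /15)


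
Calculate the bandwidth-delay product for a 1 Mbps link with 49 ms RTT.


BDP = bandwidth * RTT
= 1 Mbps * 49 ms
= 1 * 1e6 * 49 / 1000 bits
= 49000 bits
= 6125 bytes
= 5.9814 KB
BDP = 49000 bits (6125 bytes)


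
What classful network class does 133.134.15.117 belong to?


First octet: 133
Binary: 10000101
10xxxxxx -> Class B (128-191)
Class B, default mask 255.255.0.0 (/16)


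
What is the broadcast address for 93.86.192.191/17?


Network: 93.86.128.0/17
Host bits = 15
Set all host bits to 1:
Broadcast: 93.86.255.255


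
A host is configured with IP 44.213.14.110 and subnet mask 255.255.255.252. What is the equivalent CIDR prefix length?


Binary: 11111111.11111111.11111111.11111100
Count leading 1s
Prefix: /30


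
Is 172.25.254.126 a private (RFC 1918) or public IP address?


RFC 1918 private ranges:
  10.0.0.0/8 (10.0.0.0 - 10.255.255.255)
  172.16.0.0/12 (172.16.0.0 - 172.31.255.255)
  192.168.0.0/16 (192.168.0.0 - 192.168.255.255)
Private (in 172.16.0.0/12)


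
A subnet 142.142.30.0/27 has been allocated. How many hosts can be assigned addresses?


Host bits = 32 - 27 = 5
Total addresses = 2^5 = 32
Usable = total - 2 (network and broadcast)
Usable hosts: 30


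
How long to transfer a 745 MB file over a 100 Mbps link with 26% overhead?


Effective throughput = 100 * (1 - 26/100) = 74 Mbps
File size in Mb = 745 * 8 = 5960 Mb
Time = 5960 / 74
Time = 80.5405 seconds


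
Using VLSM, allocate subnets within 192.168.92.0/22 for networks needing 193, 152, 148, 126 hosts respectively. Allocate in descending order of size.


193 hosts -> /24 (254 usable): 192.168.92.0/24
152 hosts -> /24 (254 usable): 192.168.93.0/24
148 hosts -> /24 (254 usable): 192.168.94.0/24
126 hosts -> /25 (126 usable): 192.168.95.0/25
Allocation: 192.168.92.0/24 (193 hosts, 254 usable); 192.168.93.0/24 (152 hosts, 254 usable); 192.168.94.0/24 (148 hosts, 254 usable); 192.168.95.0/25 (126 hosts, 126 usable)


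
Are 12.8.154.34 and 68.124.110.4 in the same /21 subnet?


Mask: 255.255.248.0
12.8.154.34 AND mask = 12.8.152.0
68.124.110.4 AND mask = 68.124.104.0
No, different subnets (12.8.152.0 vs 68.124.104.0)


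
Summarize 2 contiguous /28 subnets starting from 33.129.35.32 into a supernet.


Original prefix: /28
Number of subnets: 2 = 2^1
New prefix = 28 - 1 = 27
Supernet: 33.129.35.32/27


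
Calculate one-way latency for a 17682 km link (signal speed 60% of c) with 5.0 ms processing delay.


Speed = 0.6 * 3e5 km/s = 180000 km/s
Propagation delay = 17682 / 180000 = 0.0982 s = 98.2333 ms
Processing delay = 5.0 ms
Total one-way latency = 103.2333 ms


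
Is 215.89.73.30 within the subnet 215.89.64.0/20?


Subnet network: 215.89.64.0
Test IP AND mask: 215.89.64.0
Yes, 215.89.73.30 is in 215.89.64.0/20


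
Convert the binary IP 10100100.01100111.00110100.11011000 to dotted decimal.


10100100 = 164
01100111 = 103
00110100 = 52
11011000 = 216
IP: 164.103.52.216


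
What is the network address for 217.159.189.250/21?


IP:   11011001.10011111.10111101.11111010
Mask: 11111111.11111111.11111000.00000000
AND operation:
Net:  11011001.10011111.10111000.00000000
Network: 217.159.184.0/21
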